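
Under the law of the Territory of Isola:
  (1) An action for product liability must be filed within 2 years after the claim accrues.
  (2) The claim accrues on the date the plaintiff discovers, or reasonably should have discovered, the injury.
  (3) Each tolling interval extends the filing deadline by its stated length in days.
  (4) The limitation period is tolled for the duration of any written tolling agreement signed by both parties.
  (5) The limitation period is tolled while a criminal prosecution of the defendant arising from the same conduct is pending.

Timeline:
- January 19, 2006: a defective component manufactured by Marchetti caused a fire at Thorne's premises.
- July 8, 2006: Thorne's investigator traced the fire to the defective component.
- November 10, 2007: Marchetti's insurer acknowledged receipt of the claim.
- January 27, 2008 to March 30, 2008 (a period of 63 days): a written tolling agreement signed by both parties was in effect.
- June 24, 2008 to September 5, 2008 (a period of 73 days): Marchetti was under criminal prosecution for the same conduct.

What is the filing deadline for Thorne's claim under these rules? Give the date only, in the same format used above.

Accrual is tied to discovery, so the period began on July 8, 2006 rather than on January 19, 2006 when the act occurred.
Adding the 2 years base period to July 8, 2006 gives a deadline of July 8, 2008, before any tolling.
Because the written tolling agreement ran from January 27, 2008 to March 30, 2008, the deadline is extended by 63 days to September 9, 2008.
The period was tolled for 73 days by the pending criminal prosecution (June 24, 2008 to September 5, 2008), pushing the deadline to November 21, 2008.
None of the other events listed affects the running of the period under the stated rules.

November 21, 2008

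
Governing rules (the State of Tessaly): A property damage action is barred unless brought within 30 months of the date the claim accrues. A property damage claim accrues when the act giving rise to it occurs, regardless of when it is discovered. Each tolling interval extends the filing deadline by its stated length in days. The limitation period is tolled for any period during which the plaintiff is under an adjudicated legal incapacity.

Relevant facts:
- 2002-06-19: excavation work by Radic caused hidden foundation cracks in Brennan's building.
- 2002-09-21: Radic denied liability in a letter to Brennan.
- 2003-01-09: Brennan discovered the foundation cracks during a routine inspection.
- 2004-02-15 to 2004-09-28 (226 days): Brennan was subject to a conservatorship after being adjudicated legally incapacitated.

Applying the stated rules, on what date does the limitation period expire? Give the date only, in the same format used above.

2005-08-02

Accrual is governed by the date of the act, so the period began to run on 2002-06-19; the later discovery on 2003-01-09 is irrelevant under the stated rule.
30 months from 2002-06-19 is 2004-12-19.
The period was tolled for 226 days by the plaintiff's legal incapacity (2004-02-15 to 2004-09-28), pushing the deadline to 2005-08-02.
None of the other events listed affects the running of the period under the stated rules.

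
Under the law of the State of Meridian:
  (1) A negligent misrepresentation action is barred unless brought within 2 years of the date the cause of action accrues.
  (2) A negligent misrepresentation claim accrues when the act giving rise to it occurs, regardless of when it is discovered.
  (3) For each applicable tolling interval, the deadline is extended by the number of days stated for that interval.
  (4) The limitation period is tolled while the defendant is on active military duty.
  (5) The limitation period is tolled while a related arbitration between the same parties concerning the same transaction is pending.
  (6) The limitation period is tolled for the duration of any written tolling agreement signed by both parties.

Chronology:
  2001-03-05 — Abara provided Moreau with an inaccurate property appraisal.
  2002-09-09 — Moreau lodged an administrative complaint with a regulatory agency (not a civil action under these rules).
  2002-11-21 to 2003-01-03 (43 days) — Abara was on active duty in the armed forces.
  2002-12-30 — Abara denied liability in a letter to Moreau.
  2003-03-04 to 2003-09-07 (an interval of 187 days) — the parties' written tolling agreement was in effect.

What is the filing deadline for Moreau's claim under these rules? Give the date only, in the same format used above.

2003-10-21

The limitation period began to run on 2001-03-05.
Adding the 2 years base period to 2001-03-05 gives a deadline of 2003-03-05, before any tolling.
Because the defendant's active military service ran from 2002-11-21 to 2003-01-03, the deadline is extended by 43 days to 2003-04-17.
Because the written tolling agreement ran from 2003-03-04 to 2003-09-07, the deadline is extended by 187 days to 2003-10-21.
The other events in the timeline have no effect on the limitation period under the stated rules.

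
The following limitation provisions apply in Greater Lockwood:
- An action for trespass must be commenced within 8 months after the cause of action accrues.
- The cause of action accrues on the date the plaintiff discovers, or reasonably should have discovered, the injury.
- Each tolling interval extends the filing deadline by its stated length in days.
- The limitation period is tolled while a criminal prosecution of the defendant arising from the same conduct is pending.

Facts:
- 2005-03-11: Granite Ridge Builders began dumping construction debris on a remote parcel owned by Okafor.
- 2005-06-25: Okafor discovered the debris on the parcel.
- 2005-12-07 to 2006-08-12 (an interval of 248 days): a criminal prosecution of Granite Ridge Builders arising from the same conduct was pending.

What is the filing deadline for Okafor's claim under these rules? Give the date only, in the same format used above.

Under the discovery rule, the claim accrued on 2005-06-25, when Okafor discovered the injury — not on the 2005-03-11 date of the underlying act.
Adding the 8 months base period to 2005-06-25 gives a deadline of 2006-02-25, before any tolling.
Because the pending criminal prosecution ran from 2005-12-07 to 2006-08-12, the deadline is extended by 248 days to 2006-10-31.

2006-10-31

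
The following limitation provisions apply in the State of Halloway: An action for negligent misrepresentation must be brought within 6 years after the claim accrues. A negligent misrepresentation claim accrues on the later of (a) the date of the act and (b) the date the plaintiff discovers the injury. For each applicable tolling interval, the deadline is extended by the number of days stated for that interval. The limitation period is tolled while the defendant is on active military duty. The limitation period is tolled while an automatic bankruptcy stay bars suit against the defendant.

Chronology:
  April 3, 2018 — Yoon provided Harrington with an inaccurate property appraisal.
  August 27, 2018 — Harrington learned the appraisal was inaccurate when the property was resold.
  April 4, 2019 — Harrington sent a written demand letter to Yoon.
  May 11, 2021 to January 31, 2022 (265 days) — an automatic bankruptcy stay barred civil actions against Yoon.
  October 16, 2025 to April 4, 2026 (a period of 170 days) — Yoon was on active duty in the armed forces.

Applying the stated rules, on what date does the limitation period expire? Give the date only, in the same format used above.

May 19, 2025

The claim accrued on August 27, 2018 — the later of the April 3, 2018 act and the August 27, 2018 discovery.
The untolled deadline — 6 years after August 27, 2018 — is August 27, 2024.
The period was tolled for 265 days by the automatic bankruptcy stay (May 11, 2021 to January 31, 2022), pushing the deadline to May 19, 2025.
The defendant's active military service starting October 16, 2025 came too late — the period had run on May 19, 2025 — and so does not extend the deadline.
None of the other events listed affects the running of the period under the stated rules.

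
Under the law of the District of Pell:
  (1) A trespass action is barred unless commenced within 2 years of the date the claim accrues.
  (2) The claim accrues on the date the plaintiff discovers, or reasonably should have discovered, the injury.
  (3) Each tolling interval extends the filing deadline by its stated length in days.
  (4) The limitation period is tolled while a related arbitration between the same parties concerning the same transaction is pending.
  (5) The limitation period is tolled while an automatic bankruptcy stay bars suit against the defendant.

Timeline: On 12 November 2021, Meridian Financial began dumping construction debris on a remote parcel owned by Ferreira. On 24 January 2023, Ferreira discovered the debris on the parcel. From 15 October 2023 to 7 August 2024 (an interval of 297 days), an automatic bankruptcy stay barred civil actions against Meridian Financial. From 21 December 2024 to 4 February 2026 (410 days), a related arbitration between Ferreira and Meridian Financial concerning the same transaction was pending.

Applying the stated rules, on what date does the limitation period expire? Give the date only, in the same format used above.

Accrual is tied to discovery, so the period began on 24 January 2023 rather than on 12 November 2021 when the act occurred.
The untolled deadline — 2 years after 24 January 2023 — is 24 January 2025.
The automatic bankruptcy stay from 15 October 2023 to 7 August 2024 tolled the period for 297 days, extending the deadline to 17 November 2025.
The period was tolled for 410 days by the pending related arbitration (21 December 2024 to 4 February 2026), pushing the deadline to 1 January 2027.

1 January 2027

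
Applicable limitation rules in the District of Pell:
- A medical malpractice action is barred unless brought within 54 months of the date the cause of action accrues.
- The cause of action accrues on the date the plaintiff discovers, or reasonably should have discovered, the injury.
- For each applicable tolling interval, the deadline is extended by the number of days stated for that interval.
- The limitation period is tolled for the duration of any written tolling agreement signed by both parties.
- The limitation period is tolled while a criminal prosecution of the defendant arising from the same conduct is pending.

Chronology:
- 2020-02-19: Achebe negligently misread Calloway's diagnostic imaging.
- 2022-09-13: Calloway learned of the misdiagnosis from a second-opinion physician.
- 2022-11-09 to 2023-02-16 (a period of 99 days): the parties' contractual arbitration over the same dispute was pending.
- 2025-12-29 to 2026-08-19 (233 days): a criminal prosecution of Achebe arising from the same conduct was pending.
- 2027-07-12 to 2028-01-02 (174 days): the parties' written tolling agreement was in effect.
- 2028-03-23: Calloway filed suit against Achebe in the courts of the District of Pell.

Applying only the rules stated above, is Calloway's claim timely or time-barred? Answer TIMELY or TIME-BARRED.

Under the discovery rule, the claim accrued on 2022-09-13, when Calloway discovered the injury — not on the 2020-02-19 date of the underlying act.
Adding the 54 months base period to 2022-09-13 gives a deadline of 2027-03-13, before any tolling.
The pending criminal prosecution from 2025-12-29 to 2026-08-19 tolled the period for 233 days, extending the deadline to 2027-11-01.
Because the written tolling agreement ran from 2027-07-12 to 2028-01-02, the deadline is extended by 174 days to 2028-04-23.
No stated provision tolls the period for a pending arbitration, so the interval from 2022-11-09 to 2023-02-16 has no effect on the deadline.
Filing on 2028-03-23 beat the 2028-04-23 deadline — the action is timely.

TIMELY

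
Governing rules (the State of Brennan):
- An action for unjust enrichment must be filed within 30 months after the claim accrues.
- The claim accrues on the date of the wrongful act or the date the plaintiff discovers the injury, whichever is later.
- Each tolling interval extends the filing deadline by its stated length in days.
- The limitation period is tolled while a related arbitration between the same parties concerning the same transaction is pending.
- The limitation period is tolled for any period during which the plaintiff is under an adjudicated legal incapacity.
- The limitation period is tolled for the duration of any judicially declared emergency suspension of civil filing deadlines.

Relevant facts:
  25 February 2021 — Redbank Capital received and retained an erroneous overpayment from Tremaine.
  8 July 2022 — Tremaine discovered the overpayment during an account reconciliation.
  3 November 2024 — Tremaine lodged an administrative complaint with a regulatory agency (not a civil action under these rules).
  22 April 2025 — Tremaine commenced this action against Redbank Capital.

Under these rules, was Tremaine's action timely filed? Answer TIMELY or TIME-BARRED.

TIME-BARRED

Taking the later of the act (25 February 2021) and discovery (8 July 2022), the claim accrued on 8 July 2022.
Adding the 30 months base period to 8 July 2022 gives a deadline of 8 January 2025, before any tolling.
The other events in the timeline have no effect on the limitation period under the stated rules.
The 22 April 2025 filing falls after the 8 January 2025 deadline; the claim is time-barred.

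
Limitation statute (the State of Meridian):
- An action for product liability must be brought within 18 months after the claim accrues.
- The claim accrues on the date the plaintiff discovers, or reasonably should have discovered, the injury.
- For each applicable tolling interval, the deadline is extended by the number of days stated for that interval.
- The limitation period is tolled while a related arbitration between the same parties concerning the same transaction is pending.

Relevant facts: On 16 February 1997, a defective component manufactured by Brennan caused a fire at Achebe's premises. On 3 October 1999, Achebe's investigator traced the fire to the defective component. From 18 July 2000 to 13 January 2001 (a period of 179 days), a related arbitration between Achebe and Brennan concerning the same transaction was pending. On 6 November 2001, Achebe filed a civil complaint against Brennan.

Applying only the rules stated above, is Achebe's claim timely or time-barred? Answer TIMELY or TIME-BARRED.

TIME-BARRED

Under the discovery rule, the claim accrued on 3 October 1999, when Achebe discovered the injury — not on the 16 February 1997 date of the underlying act.
The untolled deadline — 18 months after 3 October 1999 — is 3 April 2001.
Because the pending related arbitration ran from 18 July 2000 to 13 January 2001, the deadline is extended by 179 days to 29 September 2001.
Achebe filed on 6 November 2001, after the 29 September 2001 deadline, so the action is time-barred.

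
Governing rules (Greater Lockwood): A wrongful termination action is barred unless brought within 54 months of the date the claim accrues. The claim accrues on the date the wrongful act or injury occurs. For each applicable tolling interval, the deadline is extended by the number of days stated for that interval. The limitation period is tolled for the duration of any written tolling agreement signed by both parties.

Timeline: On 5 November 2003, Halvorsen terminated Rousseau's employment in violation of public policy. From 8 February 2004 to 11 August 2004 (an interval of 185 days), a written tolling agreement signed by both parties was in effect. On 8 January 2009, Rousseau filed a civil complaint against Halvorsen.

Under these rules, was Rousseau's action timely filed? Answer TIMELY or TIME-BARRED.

TIME-BARRED

The limitation period began to run on 5 November 2003.
54 months from 5 November 2003 is 5 May 2008.
Because the written tolling agreement ran from 8 February 2004 to 11 August 2004, the deadline is extended by 185 days to 6 November 2008.
The 8 January 2009 filing falls after the 6 November 2008 deadline; the claim is time-barred.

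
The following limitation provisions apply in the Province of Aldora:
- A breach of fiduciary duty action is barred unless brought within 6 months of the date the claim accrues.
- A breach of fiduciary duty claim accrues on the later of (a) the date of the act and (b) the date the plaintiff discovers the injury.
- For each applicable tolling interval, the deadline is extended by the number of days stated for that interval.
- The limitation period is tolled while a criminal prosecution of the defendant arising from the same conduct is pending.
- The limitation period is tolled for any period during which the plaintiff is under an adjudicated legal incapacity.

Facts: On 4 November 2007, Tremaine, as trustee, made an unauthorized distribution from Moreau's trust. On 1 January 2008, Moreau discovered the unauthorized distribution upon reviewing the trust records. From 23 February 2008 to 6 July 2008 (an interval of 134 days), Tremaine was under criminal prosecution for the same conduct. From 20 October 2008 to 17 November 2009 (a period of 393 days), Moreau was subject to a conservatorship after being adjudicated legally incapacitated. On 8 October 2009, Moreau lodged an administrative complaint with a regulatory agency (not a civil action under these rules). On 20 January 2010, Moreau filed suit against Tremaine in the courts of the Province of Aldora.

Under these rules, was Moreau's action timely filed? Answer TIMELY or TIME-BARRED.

The claim accrued on 1 January 2008 — the later of the 4 November 2007 act and the 1 January 2008 discovery.
The untolled deadline — 6 months after 1 January 2008 — is 1 July 2008.
The pending criminal prosecution from 23 February 2008 to 6 July 2008 tolled the period for 134 days, extending the deadline to 12 November 2008.
The period was tolled for 393 days by the plaintiff's legal incapacity (20 October 2008 to 17 November 2009), pushing the deadline to 10 December 2009.
Nothing else in the chronology tolls or restarts the period.
Filing on 20 January 2010 missed the 10 December 2009 deadline — the action is time-barred.

TIME-BARRED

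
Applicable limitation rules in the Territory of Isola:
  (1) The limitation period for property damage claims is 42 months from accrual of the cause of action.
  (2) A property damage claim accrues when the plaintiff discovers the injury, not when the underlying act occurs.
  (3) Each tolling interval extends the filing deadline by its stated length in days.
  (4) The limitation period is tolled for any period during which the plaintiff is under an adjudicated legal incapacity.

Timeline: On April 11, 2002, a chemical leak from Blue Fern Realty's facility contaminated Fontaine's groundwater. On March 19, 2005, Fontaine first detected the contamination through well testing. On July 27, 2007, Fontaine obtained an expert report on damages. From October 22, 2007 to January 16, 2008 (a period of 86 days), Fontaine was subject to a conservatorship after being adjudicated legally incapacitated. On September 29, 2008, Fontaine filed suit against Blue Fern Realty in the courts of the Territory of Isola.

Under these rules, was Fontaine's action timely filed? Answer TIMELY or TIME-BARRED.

The claim did not accrue until Fontaine discovered the injury on March 19, 2005; the April 11, 2002 act date does not start the clock under the stated rule.
The untolled deadline — 42 months after March 19, 2005 — is September 19, 2008.
The period was tolled for 86 days by the plaintiff's legal incapacity (October 22, 2007 to January 16, 2008), pushing the deadline to December 14, 2008.
None of the other events listed affects the running of the period under the stated rules.
The September 29, 2008 filing precedes the December 14, 2008 deadline; the claim is timely.

TIMELY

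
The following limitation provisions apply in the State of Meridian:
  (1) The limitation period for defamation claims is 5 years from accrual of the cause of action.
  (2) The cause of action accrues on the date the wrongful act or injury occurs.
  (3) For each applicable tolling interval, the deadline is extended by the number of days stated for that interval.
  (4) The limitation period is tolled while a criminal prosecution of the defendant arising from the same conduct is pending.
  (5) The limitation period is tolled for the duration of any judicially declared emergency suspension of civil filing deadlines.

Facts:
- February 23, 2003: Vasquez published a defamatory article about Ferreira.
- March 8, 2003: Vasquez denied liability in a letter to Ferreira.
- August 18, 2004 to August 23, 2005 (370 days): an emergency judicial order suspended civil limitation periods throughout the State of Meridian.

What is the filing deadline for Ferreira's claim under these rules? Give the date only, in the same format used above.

The limitation period began to run on February 23, 2003.
Adding the 5 years base period to February 23, 2003 gives a deadline of February 23, 2008, before any tolling.
The period was tolled for 370 days by the emergency suspension of filing deadlines (August 18, 2004 to August 23, 2005), pushing the deadline to February 27, 2009.
The other events in the timeline have no effect on the limitation period under the stated rules.

February 27, 2009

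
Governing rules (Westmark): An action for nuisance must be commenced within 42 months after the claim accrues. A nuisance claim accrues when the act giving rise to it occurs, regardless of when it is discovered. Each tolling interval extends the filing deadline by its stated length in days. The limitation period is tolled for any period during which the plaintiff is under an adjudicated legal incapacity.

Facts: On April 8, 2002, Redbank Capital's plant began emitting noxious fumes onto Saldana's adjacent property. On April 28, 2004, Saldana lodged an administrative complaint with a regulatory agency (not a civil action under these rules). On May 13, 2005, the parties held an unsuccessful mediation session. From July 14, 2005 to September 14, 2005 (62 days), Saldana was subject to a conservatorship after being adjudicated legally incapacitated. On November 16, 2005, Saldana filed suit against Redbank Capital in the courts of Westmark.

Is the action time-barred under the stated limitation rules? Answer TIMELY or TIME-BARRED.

The claim accrued on April 8, 2002, the date of the act.
Adding the 42 months base period to April 8, 2002 gives a deadline of October 8, 2005, before any tolling.
The plaintiff's legal incapacity from July 14, 2005 to September 14, 2005 tolled the period for 62 days, extending the deadline to December 9, 2005.
The other events in the timeline have no effect on the limitation period under the stated rules.
Filing on November 16, 2005 beat the December 9, 2005 deadline — the action is timely.

TIMELY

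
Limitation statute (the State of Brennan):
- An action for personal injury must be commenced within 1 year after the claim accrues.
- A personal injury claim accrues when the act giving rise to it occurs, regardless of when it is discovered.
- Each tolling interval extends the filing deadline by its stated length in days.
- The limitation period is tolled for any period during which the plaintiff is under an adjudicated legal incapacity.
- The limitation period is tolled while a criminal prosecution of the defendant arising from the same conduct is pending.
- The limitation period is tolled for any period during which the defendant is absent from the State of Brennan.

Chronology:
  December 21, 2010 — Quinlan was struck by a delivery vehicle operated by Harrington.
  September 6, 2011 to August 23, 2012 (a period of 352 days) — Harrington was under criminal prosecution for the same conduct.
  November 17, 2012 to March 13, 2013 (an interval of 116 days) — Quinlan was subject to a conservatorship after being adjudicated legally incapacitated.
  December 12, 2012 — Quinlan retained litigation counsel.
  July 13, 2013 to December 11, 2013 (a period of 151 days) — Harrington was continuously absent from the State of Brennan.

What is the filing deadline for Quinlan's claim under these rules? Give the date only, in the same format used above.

April 2, 2013

The claim accrued on December 21, 2010, the date of the act.
1 year from December 21, 2010 is December 21, 2011.
Because the pending criminal prosecution ran from September 6, 2011 to August 23, 2012, the deadline is extended by 352 days to December 7, 2012.
The plaintiff's legal incapacity from November 17, 2012 to March 13, 2013 tolled the period for 116 days, extending the deadline to April 2, 2013.
The defendant's absence from the jurisdiction starting July 13, 2013 came too late — the period had run on April 2, 2013 — and so does not extend the deadline.
None of the other events listed affects the running of the period under the stated rules.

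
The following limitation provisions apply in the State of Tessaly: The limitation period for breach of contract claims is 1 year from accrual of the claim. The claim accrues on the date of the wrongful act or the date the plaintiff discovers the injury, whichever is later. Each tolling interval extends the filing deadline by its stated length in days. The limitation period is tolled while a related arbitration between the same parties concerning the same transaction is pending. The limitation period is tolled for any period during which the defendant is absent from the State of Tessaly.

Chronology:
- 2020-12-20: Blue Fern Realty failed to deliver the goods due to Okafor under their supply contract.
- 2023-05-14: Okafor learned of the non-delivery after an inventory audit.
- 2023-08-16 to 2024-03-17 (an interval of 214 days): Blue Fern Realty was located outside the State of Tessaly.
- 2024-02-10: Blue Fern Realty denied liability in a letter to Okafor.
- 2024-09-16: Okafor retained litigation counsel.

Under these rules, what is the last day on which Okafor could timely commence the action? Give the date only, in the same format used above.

The claim accrued on 2023-05-14 — the later of the 2020-12-20 act and the 2023-05-14 discovery.
Adding the 1 year base period to 2023-05-14 gives a deadline of 2024-05-14, before any tolling.
The defendant's absence from the jurisdiction from 2023-08-16 to 2024-03-17 tolled the period for 214 days, extending the deadline to 2024-12-14.
Nothing else in the chronology tolls or restarts the period.

2024-12-14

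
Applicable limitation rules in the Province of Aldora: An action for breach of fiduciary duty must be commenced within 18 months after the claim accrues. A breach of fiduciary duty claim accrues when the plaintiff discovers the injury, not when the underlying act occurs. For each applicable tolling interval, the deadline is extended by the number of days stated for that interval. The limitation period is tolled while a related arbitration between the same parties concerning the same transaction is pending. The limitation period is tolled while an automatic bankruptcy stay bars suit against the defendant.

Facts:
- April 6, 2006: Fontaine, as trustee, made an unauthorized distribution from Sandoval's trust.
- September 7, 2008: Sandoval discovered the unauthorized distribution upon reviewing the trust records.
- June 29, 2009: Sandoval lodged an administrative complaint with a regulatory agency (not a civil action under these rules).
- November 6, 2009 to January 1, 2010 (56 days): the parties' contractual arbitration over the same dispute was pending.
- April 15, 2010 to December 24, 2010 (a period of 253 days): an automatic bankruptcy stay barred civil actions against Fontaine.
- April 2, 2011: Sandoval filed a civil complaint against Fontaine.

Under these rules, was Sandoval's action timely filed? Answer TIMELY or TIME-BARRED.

TIME-BARRED

Under the discovery rule, the claim accrued on September 7, 2008, when Sandoval discovered the injury — not on the April 6, 2006 date of the underlying act.
18 months from September 7, 2008 is March 7, 2010.
The period was tolled for 56 days by the pending related arbitration (November 6, 2009 to January 1, 2010), pushing the deadline to May 2, 2010.
The period was tolled for 253 days by the automatic bankruptcy stay (April 15, 2010 to December 24, 2010), pushing the deadline to January 10, 2011.
The other events in the timeline have no effect on the limitation period under the stated rules.
Filing on April 2, 2011 missed the January 10, 2011 deadline — the action is time-barred.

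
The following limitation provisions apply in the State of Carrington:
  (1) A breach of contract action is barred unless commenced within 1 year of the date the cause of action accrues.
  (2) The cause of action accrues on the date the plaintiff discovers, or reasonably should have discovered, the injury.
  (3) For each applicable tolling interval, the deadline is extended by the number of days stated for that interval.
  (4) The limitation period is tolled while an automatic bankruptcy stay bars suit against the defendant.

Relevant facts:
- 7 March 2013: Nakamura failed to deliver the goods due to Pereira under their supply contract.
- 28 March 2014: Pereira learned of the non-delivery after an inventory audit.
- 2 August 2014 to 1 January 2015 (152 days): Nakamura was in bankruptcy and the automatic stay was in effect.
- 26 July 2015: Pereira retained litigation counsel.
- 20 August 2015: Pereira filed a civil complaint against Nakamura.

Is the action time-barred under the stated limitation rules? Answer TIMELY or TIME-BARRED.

TIMELY

Under the discovery rule, the claim accrued on 28 March 2014, when Pereira discovered the injury — not on the 7 March 2013 date of the underlying act.
Adding the 1 year base period to 28 March 2014 gives a deadline of 28 March 2015, before any tolling.
The automatic bankruptcy stay from 2 August 2014 to 1 January 2015 tolled the period for 152 days, extending the deadline to 27 August 2015.
None of the other events listed affects the running of the period under the stated rules.
Filing on 20 August 2015 beat the 27 August 2015 deadline — the action is timely.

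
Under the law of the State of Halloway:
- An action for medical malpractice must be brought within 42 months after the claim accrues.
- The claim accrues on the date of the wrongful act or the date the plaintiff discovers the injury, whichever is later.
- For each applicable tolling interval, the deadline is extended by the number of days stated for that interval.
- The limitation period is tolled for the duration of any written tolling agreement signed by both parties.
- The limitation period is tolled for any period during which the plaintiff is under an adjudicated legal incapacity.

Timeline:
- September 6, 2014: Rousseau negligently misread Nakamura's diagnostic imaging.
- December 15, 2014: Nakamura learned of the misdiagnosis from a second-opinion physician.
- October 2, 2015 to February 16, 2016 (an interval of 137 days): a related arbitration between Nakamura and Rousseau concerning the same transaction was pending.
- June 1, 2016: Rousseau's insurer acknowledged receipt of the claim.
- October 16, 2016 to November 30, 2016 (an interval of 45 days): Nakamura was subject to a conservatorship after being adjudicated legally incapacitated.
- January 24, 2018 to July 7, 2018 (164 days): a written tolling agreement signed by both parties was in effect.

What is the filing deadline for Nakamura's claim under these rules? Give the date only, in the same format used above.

January 10, 2019

Because discovery on December 15, 2014 post-dates the September 6, 2014 act, accrual under the later-of rule falls on December 15, 2014.
The untolled deadline — 42 months after December 15, 2014 — is June 15, 2018.
The period was tolled for 45 days by the plaintiff's legal incapacity (October 16, 2016 to November 30, 2016), pushing the deadline to July 30, 2018.
Because the written tolling agreement ran from January 24, 2018 to July 7, 2018, the deadline is extended by 164 days to January 10, 2019.
The pending related arbitration from October 2, 2015 to February 16, 2016 does not toll the period, because no stated rule makes a pending arbitration a tolling event.
None of the other events listed affects the running of the period under the stated rules.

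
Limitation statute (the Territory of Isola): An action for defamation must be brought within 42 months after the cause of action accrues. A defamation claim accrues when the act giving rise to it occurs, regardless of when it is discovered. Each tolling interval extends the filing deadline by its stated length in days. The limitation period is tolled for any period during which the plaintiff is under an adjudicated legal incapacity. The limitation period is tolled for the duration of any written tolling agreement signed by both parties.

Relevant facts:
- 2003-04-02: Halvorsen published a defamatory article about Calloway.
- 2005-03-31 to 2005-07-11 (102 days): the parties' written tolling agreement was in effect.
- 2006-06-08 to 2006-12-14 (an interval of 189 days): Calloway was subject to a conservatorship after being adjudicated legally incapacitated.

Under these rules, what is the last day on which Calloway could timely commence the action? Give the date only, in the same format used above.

2007-07-20

The cause of action accrued on 2003-04-02, the date of the act.
The untolled deadline — 42 months after 2003-04-02 — is 2006-10-02.
The written tolling agreement from 2005-03-31 to 2005-07-11 tolled the period for 102 days, extending the deadline to 2007-01-12.
The period was tolled for 189 days by the plaintiff's legal incapacity (2006-06-08 to 2006-12-14), pushing the deadline to 2007-07-20.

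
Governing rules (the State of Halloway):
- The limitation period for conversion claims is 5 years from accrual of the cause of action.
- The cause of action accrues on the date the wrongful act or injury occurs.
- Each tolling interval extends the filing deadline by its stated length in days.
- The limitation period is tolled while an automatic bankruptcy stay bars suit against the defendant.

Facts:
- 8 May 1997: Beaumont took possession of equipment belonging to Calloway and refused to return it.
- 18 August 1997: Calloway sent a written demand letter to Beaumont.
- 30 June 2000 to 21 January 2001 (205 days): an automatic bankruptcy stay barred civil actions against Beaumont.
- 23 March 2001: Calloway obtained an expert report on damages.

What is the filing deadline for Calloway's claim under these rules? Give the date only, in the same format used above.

The limitation period began to run on 8 May 1997.
5 years from 8 May 1997 is 8 May 2002.
Because the automatic bankruptcy stay ran from 30 June 2000 to 21 January 2001, the deadline is extended by 205 days to 29 November 2002.
Nothing else in the chronology tolls or restarts the period.

29 November 2002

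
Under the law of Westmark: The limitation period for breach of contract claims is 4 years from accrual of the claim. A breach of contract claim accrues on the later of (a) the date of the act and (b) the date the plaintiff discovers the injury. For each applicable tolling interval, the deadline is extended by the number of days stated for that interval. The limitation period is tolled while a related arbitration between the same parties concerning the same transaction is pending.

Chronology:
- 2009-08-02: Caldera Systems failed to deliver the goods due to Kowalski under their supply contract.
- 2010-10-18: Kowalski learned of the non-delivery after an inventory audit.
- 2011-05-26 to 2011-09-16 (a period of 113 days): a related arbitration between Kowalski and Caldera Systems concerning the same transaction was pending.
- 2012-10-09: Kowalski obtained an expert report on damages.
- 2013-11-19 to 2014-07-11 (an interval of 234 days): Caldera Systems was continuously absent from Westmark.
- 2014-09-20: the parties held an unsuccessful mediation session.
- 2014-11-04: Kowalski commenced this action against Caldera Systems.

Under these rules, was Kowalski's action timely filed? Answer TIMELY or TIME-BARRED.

TIMELY

Because discovery on 2010-10-18 post-dates the 2009-08-02 act, accrual under the later-of rule falls on 2010-10-18.
Adding the 4 years base period to 2010-10-18 gives a deadline of 2014-10-18, before any tolling.
Because the pending related arbitration ran from 2011-05-26 to 2011-09-16, the deadline is extended by 113 days to 2015-02-08.
No stated provision tolls the period for the defendant's absence, so the interval from 2013-11-19 to 2014-07-11 has no effect on the deadline.
Nothing else in the chronology tolls or restarts the period.
Filing on 2014-11-04 beat the 2015-02-08 deadline — the action is timely.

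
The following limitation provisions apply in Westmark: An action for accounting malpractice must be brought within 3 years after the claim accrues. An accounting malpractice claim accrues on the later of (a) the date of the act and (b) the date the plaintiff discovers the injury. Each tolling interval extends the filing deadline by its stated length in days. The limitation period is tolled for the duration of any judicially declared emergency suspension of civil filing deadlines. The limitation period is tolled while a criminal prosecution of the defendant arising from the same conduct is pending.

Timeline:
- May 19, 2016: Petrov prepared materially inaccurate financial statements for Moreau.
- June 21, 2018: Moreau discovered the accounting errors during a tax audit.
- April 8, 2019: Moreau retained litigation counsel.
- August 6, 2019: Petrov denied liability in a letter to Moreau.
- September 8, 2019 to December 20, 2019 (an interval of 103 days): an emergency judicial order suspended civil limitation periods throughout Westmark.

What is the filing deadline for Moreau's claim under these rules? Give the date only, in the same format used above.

Because discovery on June 21, 2018 post-dates the May 19, 2016 act, accrual under the later-of rule falls on June 21, 2018.
3 years from June 21, 2018 is June 21, 2021.
Because the emergency suspension of filing deadlines ran from September 8, 2019 to December 20, 2019, the deadline is extended by 103 days to October 2, 2021.
Nothing else in the chronology tolls or restarts the period.

October 2, 2021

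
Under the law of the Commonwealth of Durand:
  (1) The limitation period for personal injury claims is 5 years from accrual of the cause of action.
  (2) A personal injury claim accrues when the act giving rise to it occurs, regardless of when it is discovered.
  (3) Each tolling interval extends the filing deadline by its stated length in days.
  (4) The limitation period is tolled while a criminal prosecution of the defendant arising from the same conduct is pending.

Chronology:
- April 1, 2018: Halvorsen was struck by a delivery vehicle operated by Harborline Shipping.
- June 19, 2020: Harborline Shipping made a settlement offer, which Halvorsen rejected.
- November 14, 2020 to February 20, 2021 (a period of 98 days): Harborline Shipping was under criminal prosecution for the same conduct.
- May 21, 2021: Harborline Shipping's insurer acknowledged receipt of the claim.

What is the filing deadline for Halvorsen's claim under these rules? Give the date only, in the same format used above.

July 8, 2023

The cause of action accrued on April 1, 2018, the date of the act.
Adding the 5 years base period to April 1, 2018 gives a deadline of April 1, 2023, before any tolling.
The pending criminal prosecution from November 14, 2020 to February 20, 2021 tolled the period for 98 days, extending the deadline to July 8, 2023.
Nothing else in the chronology tolls or restarts the period.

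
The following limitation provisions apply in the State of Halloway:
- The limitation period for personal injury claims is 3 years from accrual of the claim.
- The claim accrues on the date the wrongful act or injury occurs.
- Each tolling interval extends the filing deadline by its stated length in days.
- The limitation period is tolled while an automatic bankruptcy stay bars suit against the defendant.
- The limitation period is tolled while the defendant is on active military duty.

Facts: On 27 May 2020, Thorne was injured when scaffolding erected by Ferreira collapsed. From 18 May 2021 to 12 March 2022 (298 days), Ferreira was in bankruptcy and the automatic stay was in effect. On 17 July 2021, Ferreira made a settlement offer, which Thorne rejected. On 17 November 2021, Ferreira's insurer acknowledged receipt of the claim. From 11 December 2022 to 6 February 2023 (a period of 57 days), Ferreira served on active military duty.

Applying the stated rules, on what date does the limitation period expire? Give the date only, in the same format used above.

16 May 2024

The claim accrued on 27 May 2020, when the wrongful act occurred.
The untolled deadline — 3 years after 27 May 2020 — is 27 May 2023.
The period was tolled for 298 days by the automatic bankruptcy stay (18 May 2021 to 12 March 2022), pushing the deadline to 20 March 2024.
The period was tolled for 57 days by the defendant's active military service (11 December 2022 to 6 February 2023), pushing the deadline to 16 May 2024.
The other events in the timeline have no effect on the limitation period under the stated rules.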